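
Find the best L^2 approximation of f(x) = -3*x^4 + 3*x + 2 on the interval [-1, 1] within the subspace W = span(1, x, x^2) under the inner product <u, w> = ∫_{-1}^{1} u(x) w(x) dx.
g(x) = -18*x^2/7 + 3*x + 79/35

The best approximation g ∈ W is the orthogonal projection of f onto W. Writing g = a_0 + a_1 x + a_2 x^2, the coefficients solve the normal equations G · a = b where
  G_{ij} = <φ_i, φ_j> and b_i = <f, φ_i>, with φ_0 = 1, φ_1 = x, φ_2 = x^2.
G =
  [2, 0, 2/3]
  [0, 2/3, 0]
  [2/3, 0, 2/5],
b = (14/5, 2, 10/21).
Solving gives a_0 = 79/35, a_1 = 3, a_2 = -18/7, so
  g(x) = -18*x^2/7 + 3*x + 79/35.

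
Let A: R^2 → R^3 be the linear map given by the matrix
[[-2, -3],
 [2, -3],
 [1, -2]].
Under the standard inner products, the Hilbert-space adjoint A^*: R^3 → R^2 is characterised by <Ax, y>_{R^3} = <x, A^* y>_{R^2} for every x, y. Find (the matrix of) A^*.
A^* = A^T =
[[-2, 2, 1],
 [-3, -3, -2]]

For real matrices with standard dot products, the defining identity <Ax, y> = <x, A^* y> gives (Ax)^T y = x^T (A^*) y, i.e. x^T A^T y = x^T (A^*) y. Since this holds for all x, y, we must have A^* = A^T. Therefore
A^* =
[[-2, 2, 1],
 [-3, -3, -2]].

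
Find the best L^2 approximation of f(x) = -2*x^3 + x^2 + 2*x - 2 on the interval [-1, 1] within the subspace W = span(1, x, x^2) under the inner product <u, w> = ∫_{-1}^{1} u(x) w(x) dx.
g(x) = x^2 + 4*x/5 - 2

The best approximation g ∈ W is the orthogonal projection of f onto W. Writing g = a_0 + a_1 x + a_2 x^2, the coefficients solve the normal equations G · a = b where
  G_{ij} = <φ_i, φ_j> and b_i = <f, φ_i>, with φ_0 = 1, φ_1 = x, φ_2 = x^2.
G =
  [2, 0, 2/3]
  [0, 2/3, 0]
  [2/3, 0, 2/5],
b = (-10/3, 8/15, -14/15).
Solving gives a_0 = -2, a_1 = 4/5, a_2 = 1, so
  g(x) = x^2 + 4*x/5 - 2.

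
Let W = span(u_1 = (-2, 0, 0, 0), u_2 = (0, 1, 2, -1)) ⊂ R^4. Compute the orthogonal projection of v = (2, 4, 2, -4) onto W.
proj_W(v) = (2, 2, 4, -2)

Set up U = [u_1 | ... | u_2] ∈ R^(4×2). The projector onto W = col(U) is P = U (U^T U)^(-1) U^T.
Compute U^T U =
  [4, 0]
  [0, 6],
and U^T v = (-4, 12).
Solve U^T U · c = U^T v for the coefficients: c = (-1, 2). The projection is proj_W(v) = U c.
Check: (v - proj_W(v)) · u_1 = 0  (should be 0).
Check: (v - proj_W(v)) · u_2 = 0  (should be 0).
Result: proj_W(v) = (2, 2, 4, -2).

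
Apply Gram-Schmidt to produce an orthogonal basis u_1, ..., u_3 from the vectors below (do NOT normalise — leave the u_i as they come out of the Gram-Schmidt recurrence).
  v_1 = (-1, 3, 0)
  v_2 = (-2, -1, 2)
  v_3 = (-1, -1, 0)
Orthogonal basis:
  u_1 = (-1, 3, 0)
  u_2 = (-21/10, -7/10, 2)
  u_3 = (-48/89, -16/89, -56/89)

Apply the Gram-Schmidt recurrence
  u_1 = v_1
  u_i = v_i − Σ_{j<i} ((v_i · u_j) / (u_j · u_j)) · u_j.

Step by step this gives:
  u_1 = (-1, 3, 0)
  u_2 = (-21/10, -7/10, 2)
  u_3 = (-48/89, -16/89, -56/89)

Orthogonality check:
  u_2 · u_1 = 0 (should be 0)
  u_3 · u_1 = 0 (should be 0)
  u_3 · u_2 = 0 (should be 0)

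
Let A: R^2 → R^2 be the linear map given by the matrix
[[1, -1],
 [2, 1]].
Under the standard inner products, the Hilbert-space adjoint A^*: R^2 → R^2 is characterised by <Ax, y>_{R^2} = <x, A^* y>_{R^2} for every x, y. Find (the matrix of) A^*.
A^* = A^T =
[[1, 2],
 [-1, 1]]

For real matrices with standard dot products, the defining identity <Ax, y> = <x, A^* y> gives (Ax)^T y = x^T (A^*) y, i.e. x^T A^T y = x^T (A^*) y. Since this holds for all x, y, we must have A^* = A^T. Therefore
A^* =
[[1, 2],
 [-1, 1]].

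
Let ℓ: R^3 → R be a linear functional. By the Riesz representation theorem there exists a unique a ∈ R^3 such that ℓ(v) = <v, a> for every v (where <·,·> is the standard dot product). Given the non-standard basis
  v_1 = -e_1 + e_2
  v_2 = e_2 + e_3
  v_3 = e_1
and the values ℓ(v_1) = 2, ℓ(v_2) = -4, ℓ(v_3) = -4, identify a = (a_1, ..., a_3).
a = (-4, -2, -2)

Write a = (a_1, ..., a_3) in the standard basis. For each basis vector v_i, ℓ(v_i) = <v_i, a> is a linear equation in the a_j's. Collect the n equations into a matrix system V a = ℓ, where row i of V is v_i (expressed in the standard basis). Since V is invertible (lower-triangular with 1s on the diagonal, up to permutation), solve by back-substitution:
  V =
[[-1, 1, 0],
 [0, 1, 1],
 [1, 0, 0]]
  V a = (2, -4, -4)
Solving gives a = (-4, -2, -2).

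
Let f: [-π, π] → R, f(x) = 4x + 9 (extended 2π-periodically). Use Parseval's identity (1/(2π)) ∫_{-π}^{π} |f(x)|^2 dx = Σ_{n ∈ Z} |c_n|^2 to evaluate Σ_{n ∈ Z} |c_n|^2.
Σ |c_n|^2 = 16π^2/3 + 81

Expand and integrate term by term over [-π, π]:
  ∫ (4x)^2 dx = 16·(2π^3/3); ∫ 2·4·(9)·x dx = 0 (odd integrand); ∫ 9^2 dx = 81·2π.
So (1/(2π)) ∫_{-π}^{π} (4x + 9)^2 dx = 16π^2/3 + 81 = 16π^2/3 + 81.
Parseval ⇒ Σ |c_n|^2 = 16π^2/3 + 81.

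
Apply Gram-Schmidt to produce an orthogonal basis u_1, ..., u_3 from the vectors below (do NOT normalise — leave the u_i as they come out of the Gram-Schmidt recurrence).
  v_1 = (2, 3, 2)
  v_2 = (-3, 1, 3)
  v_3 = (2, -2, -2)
Orthogonal basis:
  u_1 = (2, 3, 2)
  u_2 = (-57/17, 8/17, 45/17)
  u_3 = (56/157, -96/157, 88/157)

Apply the Gram-Schmidt recurrence
  u_1 = v_1
  u_i = v_i − Σ_{j<i} ((v_i · u_j) / (u_j · u_j)) · u_j.

Step by step this gives:
  u_1 = (2, 3, 2)
  u_2 = (-57/17, 8/17, 45/17)
  u_3 = (56/157, -96/157, 88/157)

Orthogonality check:
  u_2 · u_1 = 0 (should be 0)
  u_3 · u_1 = 0 (should be 0)
  u_3 · u_2 = 0 (should be 0)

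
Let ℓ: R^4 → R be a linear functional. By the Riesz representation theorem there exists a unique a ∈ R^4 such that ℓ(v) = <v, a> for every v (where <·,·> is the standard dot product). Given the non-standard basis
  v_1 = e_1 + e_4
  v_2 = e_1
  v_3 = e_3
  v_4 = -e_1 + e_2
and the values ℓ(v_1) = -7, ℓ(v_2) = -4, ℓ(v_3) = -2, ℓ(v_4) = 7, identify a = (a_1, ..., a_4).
a = (-4, 3, -2, -3)

Write a = (a_1, ..., a_4) in the standard basis. For each basis vector v_i, ℓ(v_i) = <v_i, a> is a linear equation in the a_j's. Collect the n equations into a matrix system V a = ℓ, where row i of V is v_i (expressed in the standard basis). Since V is invertible (lower-triangular with 1s on the diagonal, up to permutation), solve by back-substitution:
  V =
[[1, 0, 0, 1],
 [1, 0, 0, 0],
 [0, 0, 1, 0],
 [-1, 1, 0, 0]]
  V a = (-7, -4, -2, 7)
Solving gives a = (-4, 3, -2, -3).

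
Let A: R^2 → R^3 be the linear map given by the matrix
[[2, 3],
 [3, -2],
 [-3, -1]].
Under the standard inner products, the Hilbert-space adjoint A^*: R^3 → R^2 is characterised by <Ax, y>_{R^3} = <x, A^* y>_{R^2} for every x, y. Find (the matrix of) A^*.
A^* = A^T =
[[2, 3, -3],
 [3, -2, -1]]

For real matrices with standard dot products, the defining identity <Ax, y> = <x, A^* y> gives (Ax)^T y = x^T (A^*) y, i.e. x^T A^T y = x^T (A^*) y. Since this holds for all x, y, we must have A^* = A^T. Therefore
A^* =
[[2, 3, -3],
 [3, -2, -1]].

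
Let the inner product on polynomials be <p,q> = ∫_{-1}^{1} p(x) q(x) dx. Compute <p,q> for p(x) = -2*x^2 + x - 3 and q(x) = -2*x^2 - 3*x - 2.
<p,q> = 274/15

Expand the product: p(x)·q(x) = 4*x^4 + 4*x^3 + 7*x^2 + 7*x + 6.
∫_{-1}^{1} of each monomial x^k gives [2/(k+1) if k even, 0 if k odd]. Integrating term-by-term (or equivalently evaluating the antiderivative F(x) = 4*x^5/5 + x^4 + 7*x^3/3 + 7*x^2/2 + 6*x at the endpoints):
  F(1) − F(−1) = 409/30 − (-139/30) = 274/15.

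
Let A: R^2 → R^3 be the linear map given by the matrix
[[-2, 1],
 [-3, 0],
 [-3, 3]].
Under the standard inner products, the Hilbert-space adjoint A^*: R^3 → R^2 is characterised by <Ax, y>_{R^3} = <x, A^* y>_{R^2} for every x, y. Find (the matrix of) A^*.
A^* = A^T =
[[-2, -3, -3],
 [1, 0, 3]]

For real matrices with standard dot products, the defining identity <Ax, y> = <x, A^* y> gives (Ax)^T y = x^T (A^*) y, i.e. x^T A^T y = x^T (A^*) y. Since this holds for all x, y, we must have A^* = A^T. Therefore
A^* =
[[-2, -3, -3],
 [1, 0, 3]].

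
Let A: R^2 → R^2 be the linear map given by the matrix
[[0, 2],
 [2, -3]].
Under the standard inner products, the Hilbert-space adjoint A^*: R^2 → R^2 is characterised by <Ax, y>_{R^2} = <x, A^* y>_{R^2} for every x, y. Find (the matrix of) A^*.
A^* = A^T =
[[0, 2],
 [2, -3]]

For real matrices with standard dot products, the defining identity <Ax, y> = <x, A^* y> gives (Ax)^T y = x^T (A^*) y, i.e. x^T A^T y = x^T (A^*) y. Since this holds for all x, y, we must have A^* = A^T. Therefore
A^* =
[[0, 2],
 [2, -3]].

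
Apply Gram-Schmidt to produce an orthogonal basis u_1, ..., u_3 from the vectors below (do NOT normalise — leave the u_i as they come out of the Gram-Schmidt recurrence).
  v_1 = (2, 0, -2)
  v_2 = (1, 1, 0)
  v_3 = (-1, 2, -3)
Orthogonal basis:
  u_1 = (2, 0, -2)
  u_2 = (1/2, 1, 1/2)
  u_3 = (-2, 2, -2)

Apply the Gram-Schmidt recurrence
  u_1 = v_1
  u_i = v_i − Σ_{j<i} ((v_i · u_j) / (u_j · u_j)) · u_j.

Step by step this gives:
  u_1 = (2, 0, -2)
  u_2 = (1/2, 1, 1/2)
  u_3 = (-2, 2, -2)

Orthogonality check:
  u_2 · u_1 = 0 (should be 0)
  u_3 · u_1 = 0 (should be 0)
  u_3 · u_2 = 0 (should be 0)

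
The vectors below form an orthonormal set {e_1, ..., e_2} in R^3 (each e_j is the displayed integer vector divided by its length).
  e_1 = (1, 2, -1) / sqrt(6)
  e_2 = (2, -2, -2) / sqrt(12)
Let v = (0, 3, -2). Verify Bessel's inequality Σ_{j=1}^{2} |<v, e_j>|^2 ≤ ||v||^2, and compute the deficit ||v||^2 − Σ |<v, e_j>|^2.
Σ |<v, e_j>|^2 = 11; ||v||^2 = 13; deficit = 2

Write each e_j = u_j / sqrt(<u_j, u_j>) where u_j is the displayed integer vector. Then <v, e_j> = <v, u_j> / sqrt(<u_j, u_j>), so |<v, e_j>|^2 = <v, u_j>^2 / <u_j, u_j>.
Coefficients: <v, e_1> = 8/sqrt(6), <v, e_2> = -2/sqrt(12).
Square and sum: Σ |<v, e_j>|^2 = 11.
Compute ||v||^2 = v·v = 13.
Deficit = 13 − 11 = 2 ≥ 0, confirming Bessel's inequality. (The deficit equals ||v − Σ <v,e_j> e_j||^2, the squared distance from v to span{e_j}.)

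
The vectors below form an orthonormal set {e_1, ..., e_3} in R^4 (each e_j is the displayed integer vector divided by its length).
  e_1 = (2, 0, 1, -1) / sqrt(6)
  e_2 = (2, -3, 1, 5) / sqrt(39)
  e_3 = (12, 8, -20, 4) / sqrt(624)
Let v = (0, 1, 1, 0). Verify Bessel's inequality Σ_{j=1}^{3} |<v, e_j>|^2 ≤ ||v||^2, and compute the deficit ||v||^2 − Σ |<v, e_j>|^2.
Σ |<v, e_j>|^2 = 1/2; ||v||^2 = 2; deficit = 3/2

Write each e_j = u_j / sqrt(<u_j, u_j>) where u_j is the displayed integer vector. Then <v, e_j> = <v, u_j> / sqrt(<u_j, u_j>), so |<v, e_j>|^2 = <v, u_j>^2 / <u_j, u_j>.
Coefficients: <v, e_1> = 1/sqrt(6), <v, e_2> = -2/sqrt(39), <v, e_3> = -12/sqrt(624).
Square and sum: Σ |<v, e_j>|^2 = 1/2.
Compute ||v||^2 = v·v = 2.
Deficit = 2 − 1/2 = 3/2 ≥ 0, confirming Bessel's inequality. (The deficit equals ||v − Σ <v,e_j> e_j||^2, the squared distance from v to span{e_j}.)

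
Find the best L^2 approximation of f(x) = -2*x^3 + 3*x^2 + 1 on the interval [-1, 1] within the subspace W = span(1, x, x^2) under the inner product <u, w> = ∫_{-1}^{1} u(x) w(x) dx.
g(x) = 3*x^2 - 6*x/5 + 1

The best approximation g ∈ W is the orthogonal projection of f onto W. Writing g = a_0 + a_1 x + a_2 x^2, the coefficients solve the normal equations G · a = b where
  G_{ij} = <φ_i, φ_j> and b_i = <f, φ_i>, with φ_0 = 1, φ_1 = x, φ_2 = x^2.
G =
  [2, 0, 2/3]
  [0, 2/3, 0]
  [2/3, 0, 2/5],
b = (4, -4/5, 28/15).
Solving gives a_0 = 1, a_1 = -6/5, a_2 = 3, so
  g(x) = 3*x^2 - 6*x/5 + 1.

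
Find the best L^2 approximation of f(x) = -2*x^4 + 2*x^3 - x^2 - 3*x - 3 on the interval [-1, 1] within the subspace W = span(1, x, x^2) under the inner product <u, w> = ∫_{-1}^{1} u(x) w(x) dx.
g(x) = -19*x^2/7 - 9*x/5 - 99/35

The best approximation g ∈ W is the orthogonal projection of f onto W. Writing g = a_0 + a_1 x + a_2 x^2, the coefficients solve the normal equations G · a = b where
  G_{ij} = <φ_i, φ_j> and b_i = <f, φ_i>, with φ_0 = 1, φ_1 = x, φ_2 = x^2.
G =
  [2, 0, 2/3]
  [0, 2/3, 0]
  [2/3, 0, 2/5],
b = (-112/15, -6/5, -104/35).
Solving gives a_0 = -99/35, a_1 = -9/5, a_2 = -19/7, so
  g(x) = -19*x^2/7 - 9*x/5 - 99/35.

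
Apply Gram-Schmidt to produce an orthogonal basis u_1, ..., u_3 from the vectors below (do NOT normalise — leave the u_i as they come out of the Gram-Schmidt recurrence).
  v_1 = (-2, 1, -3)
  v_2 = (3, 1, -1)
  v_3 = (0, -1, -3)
Orthogonal basis:
  u_1 = (-2, 1, -3)
  u_2 = (19/7, 8/7, -10/7)
  u_3 = (26/75, -143/75, -13/15)

Apply the Gram-Schmidt recurrence
  u_1 = v_1
  u_i = v_i − Σ_{j<i} ((v_i · u_j) / (u_j · u_j)) · u_j.

Step by step this gives:
  u_1 = (-2, 1, -3)
  u_2 = (19/7, 8/7, -10/7)
  u_3 = (26/75, -143/75, -13/15)

Orthogonality check:
  u_2 · u_1 = 0 (should be 0)
  u_3 · u_1 = 0 (should be 0)
  u_3 · u_2 = 0 (should be 0)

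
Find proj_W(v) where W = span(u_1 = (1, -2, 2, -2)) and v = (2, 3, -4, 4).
proj_W(v) = (-20/13, 40/13, -40/13, 40/13)

Set up U = [u_1 | ... | u_1] ∈ R^(4×1). The projector onto W = col(U) is P = U (U^T U)^(-1) U^T.
Compute U^T U =
  [13],
and U^T v = (-20).
Solve U^T U · c = U^T v for the coefficients: c = (-20/13). The projection is proj_W(v) = U c.
Check: (v - proj_W(v)) · u_1 = 0  (should be 0).
Result: proj_W(v) = (-20/13, 40/13, -40/13, 40/13).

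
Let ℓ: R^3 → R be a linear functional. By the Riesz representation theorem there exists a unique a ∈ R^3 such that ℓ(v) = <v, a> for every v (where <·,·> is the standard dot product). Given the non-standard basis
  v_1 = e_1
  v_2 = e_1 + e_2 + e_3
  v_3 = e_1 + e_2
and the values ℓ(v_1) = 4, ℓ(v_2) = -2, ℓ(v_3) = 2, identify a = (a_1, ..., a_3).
a = (4, -2, -4)

Write a = (a_1, ..., a_3) in the standard basis. For each basis vector v_i, ℓ(v_i) = <v_i, a> is a linear equation in the a_j's. Collect the n equations into a matrix system V a = ℓ, where row i of V is v_i (expressed in the standard basis). Since V is invertible (lower-triangular with 1s on the diagonal, up to permutation), solve by back-substitution:
  V =
[[1, 0, 0],
 [1, 1, 1],
 [1, 1, 0]]
  V a = (4, -2, 2)
Solving gives a = (4, -2, -4).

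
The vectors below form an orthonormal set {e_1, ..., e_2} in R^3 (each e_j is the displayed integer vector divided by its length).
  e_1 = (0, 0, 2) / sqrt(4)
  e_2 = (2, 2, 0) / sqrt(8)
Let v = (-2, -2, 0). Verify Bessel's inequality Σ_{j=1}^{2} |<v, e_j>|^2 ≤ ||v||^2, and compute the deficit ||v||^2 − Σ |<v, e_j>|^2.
Σ |<v, e_j>|^2 = 8; ||v||^2 = 8; deficit = 0

Write each e_j = u_j / sqrt(<u_j, u_j>) where u_j is the displayed integer vector. Then <v, e_j> = <v, u_j> / sqrt(<u_j, u_j>), so |<v, e_j>|^2 = <v, u_j>^2 / <u_j, u_j>.
Coefficients: <v, e_1> = 0/sqrt(4), <v, e_2> = -8/sqrt(8).
Square and sum: Σ |<v, e_j>|^2 = 8.
Compute ||v||^2 = v·v = 8.
Deficit = 8 − 8 = 0 ≥ 0, confirming Bessel's inequality. (The deficit equals ||v − Σ <v,e_j> e_j||^2, the squared distance from v to span{e_j}.)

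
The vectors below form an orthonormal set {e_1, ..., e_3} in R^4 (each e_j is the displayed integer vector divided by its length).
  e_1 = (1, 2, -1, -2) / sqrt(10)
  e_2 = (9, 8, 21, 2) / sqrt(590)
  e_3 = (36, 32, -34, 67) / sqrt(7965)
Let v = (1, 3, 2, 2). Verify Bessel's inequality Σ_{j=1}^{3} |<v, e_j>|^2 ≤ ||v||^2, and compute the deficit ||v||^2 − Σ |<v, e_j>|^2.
Σ |<v, e_j>|^2 = 78/5; ||v||^2 = 18; deficit = 12/5

Write each e_j = u_j / sqrt(<u_j, u_j>) where u_j is the displayed integer vector. Then <v, e_j> = <v, u_j> / sqrt(<u_j, u_j>), so |<v, e_j>|^2 = <v, u_j>^2 / <u_j, u_j>.
Coefficients: <v, e_1> = 1/sqrt(10), <v, e_2> = 79/sqrt(590), <v, e_3> = 198/sqrt(7965).
Square and sum: Σ |<v, e_j>|^2 = 78/5.
Compute ||v||^2 = v·v = 18.
Deficit = 18 − 78/5 = 12/5 ≥ 0, confirming Bessel's inequality. (The deficit equals ||v − Σ <v,e_j> e_j||^2, the squared distance from v to span{e_j}.)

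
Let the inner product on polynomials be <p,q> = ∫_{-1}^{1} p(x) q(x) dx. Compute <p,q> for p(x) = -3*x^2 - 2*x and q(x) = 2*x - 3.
<p,q> = 10/3

Expand the product: p(x)·q(x) = -6*x^3 + 5*x^2 + 6*x.
∫_{-1}^{1} of each monomial x^k gives [2/(k+1) if k even, 0 if k odd]. Integrating term-by-term (or equivalently evaluating the antiderivative F(x) = -3*x^4/2 + 5*x^3/3 + 3*x^2 at the endpoints):
  F(1) − F(−1) = 19/6 − (-1/6) = 10/3.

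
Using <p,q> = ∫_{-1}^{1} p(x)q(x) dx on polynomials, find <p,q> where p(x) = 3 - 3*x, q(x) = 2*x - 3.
<p,q> = -22

Expand the product: p(x)·q(x) = -6*x^2 + 15*x - 9.
∫_{-1}^{1} of each monomial x^k gives [2/(k+1) if k even, 0 if k odd]. Integrating term-by-term (or equivalently evaluating the antiderivative F(x) = -2*x^3 + 15*x^2/2 - 9*x at the endpoints):
  F(1) − F(−1) = -7/2 − (37/2) = -22.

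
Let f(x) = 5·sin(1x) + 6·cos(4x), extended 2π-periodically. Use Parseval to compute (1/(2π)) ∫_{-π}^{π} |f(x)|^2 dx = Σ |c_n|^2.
Σ |c_n|^2 = 61/2

Expand |f|^2 and use orthogonality of {sin(nx), cos(mx)} on [-π, π]:
  ∫_{-π}^{π} sin(nx)^2 dx = π, ∫ cos(mx)^2 dx = π, and cross terms integrate to 0.
So ∫_{-π}^{π} f(x)^2 dx = 5^2 · π + 6^2 · π = (25 + 36)π.
Divide by 2π: (25 + 36)/2 = 61/2.
By Parseval, this equals Σ |c_n|^2.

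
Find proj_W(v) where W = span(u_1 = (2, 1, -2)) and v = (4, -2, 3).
proj_W(v) = (0, 0, 0)

Set up U = [u_1 | ... | u_1] ∈ R^(3×1). The projector onto W = col(U) is P = U (U^T U)^(-1) U^T.
Compute U^T U =
  [9],
and U^T v = (0).
Solve U^T U · c = U^T v for the coefficients: c = (0). The projection is proj_W(v) = U c.
Check: (v - proj_W(v)) · u_1 = 0  (should be 0).
Result: proj_W(v) = (0, 0, 0).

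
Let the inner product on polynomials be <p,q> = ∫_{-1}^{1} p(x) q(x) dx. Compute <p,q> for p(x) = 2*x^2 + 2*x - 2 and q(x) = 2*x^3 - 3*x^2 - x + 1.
<p,q> = -4/5

Expand the product: p(x)·q(x) = 4*x^5 - 2*x^4 - 12*x^3 + 6*x^2 + 4*x - 2.
∫_{-1}^{1} of each monomial x^k gives [2/(k+1) if k even, 0 if k odd]. Integrating term-by-term (or equivalently evaluating the antiderivative F(x) = 2*x^6/3 - 2*x^5/5 - 3*x^4 + 2*x^3 + 2*x^2 - 2*x at the endpoints):
  F(1) − F(−1) = -11/15 − (1/15) = -4/5.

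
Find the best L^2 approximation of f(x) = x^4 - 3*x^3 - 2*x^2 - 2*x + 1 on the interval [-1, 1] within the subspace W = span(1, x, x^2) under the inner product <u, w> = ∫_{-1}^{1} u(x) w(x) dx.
g(x) = -8*x^2/7 - 19*x/5 + 32/35

The best approximation g ∈ W is the orthogonal projection of f onto W. Writing g = a_0 + a_1 x + a_2 x^2, the coefficients solve the normal equations G · a = b where
  G_{ij} = <φ_i, φ_j> and b_i = <f, φ_i>, with φ_0 = 1, φ_1 = x, φ_2 = x^2.
G =
  [2, 0, 2/3]
  [0, 2/3, 0]
  [2/3, 0, 2/5],
b = (16/15, -38/15, 16/105).
Solving gives a_0 = 32/35, a_1 = -19/5, a_2 = -8/7, so
  g(x) = -8*x^2/7 - 19*x/5 + 32/35.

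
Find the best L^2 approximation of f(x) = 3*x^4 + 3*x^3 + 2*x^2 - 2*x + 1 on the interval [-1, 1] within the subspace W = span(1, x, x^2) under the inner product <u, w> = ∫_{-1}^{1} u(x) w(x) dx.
g(x) = 32*x^2/7 - x/5 + 26/35

The best approximation g ∈ W is the orthogonal projection of f onto W. Writing g = a_0 + a_1 x + a_2 x^2, the coefficients solve the normal equations G · a = b where
  G_{ij} = <φ_i, φ_j> and b_i = <f, φ_i>, with φ_0 = 1, φ_1 = x, φ_2 = x^2.
G =
  [2, 0, 2/3]
  [0, 2/3, 0]
  [2/3, 0, 2/5],
b = (68/15, -2/15, 244/105).
Solving gives a_0 = 26/35, a_1 = -1/5, a_2 = 32/7, so
  g(x) = 32*x^2/7 - x/5 + 26/35.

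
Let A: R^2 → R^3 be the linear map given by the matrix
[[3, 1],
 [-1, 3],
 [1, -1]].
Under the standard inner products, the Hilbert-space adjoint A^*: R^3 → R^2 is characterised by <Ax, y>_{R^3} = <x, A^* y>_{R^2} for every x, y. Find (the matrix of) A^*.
A^* = A^T =
[[3, -1, 1],
 [1, 3, -1]]

For real matrices with standard dot products, the defining identity <Ax, y> = <x, A^* y> gives (Ax)^T y = x^T (A^*) y, i.e. x^T A^T y = x^T (A^*) y. Since this holds for all x, y, we must have A^* = A^T. Therefore
A^* =
[[3, -1, 1],
 [1, 3, -1]].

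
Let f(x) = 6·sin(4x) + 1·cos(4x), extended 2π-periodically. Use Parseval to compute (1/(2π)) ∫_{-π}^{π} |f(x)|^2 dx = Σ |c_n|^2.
Σ |c_n|^2 = 37/2

Expand |f|^2 and use orthogonality of {sin(nx), cos(mx)} on [-π, π]:
  ∫_{-π}^{π} sin(nx)^2 dx = π, ∫ cos(mx)^2 dx = π, and cross terms integrate to 0.
So ∫_{-π}^{π} f(x)^2 dx = 6^2 · π + 1^2 · π = (36 + 1)π.
Divide by 2π: (36 + 1)/2 = 37/2.
By Parseval, this equals Σ |c_n|^2.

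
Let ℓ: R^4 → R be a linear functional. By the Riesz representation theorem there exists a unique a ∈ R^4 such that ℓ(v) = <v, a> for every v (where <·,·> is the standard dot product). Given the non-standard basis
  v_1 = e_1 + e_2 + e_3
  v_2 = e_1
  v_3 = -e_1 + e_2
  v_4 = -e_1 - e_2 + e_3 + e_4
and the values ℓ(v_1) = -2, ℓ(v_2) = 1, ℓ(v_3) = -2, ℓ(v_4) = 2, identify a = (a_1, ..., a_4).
a = (1, -1, -2, 4)

Write a = (a_1, ..., a_4) in the standard basis. For each basis vector v_i, ℓ(v_i) = <v_i, a> is a linear equation in the a_j's. Collect the n equations into a matrix system V a = ℓ, where row i of V is v_i (expressed in the standard basis). Since V is invertible (lower-triangular with 1s on the diagonal, up to permutation), solve by back-substitution:
  V =
[[1, 1, 1, 0],
 [1, 0, 0, 0],
 [-1, 1, 0, 0],
 [-1, -1, 1, 1]]
  V a = (-2, 1, -2, 2)
Solving gives a = (1, -1, -2, 4).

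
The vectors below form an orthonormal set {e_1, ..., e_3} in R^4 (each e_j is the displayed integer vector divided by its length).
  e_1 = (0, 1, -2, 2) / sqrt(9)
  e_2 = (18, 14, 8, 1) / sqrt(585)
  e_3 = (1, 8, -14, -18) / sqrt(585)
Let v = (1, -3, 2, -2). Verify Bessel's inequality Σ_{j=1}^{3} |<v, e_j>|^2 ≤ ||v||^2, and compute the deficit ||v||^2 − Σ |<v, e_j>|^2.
Σ |<v, e_j>|^2 = 14; ||v||^2 = 18; deficit = 4

Write each e_j = u_j / sqrt(<u_j, u_j>) where u_j is the displayed integer vector. Then <v, e_j> = <v, u_j> / sqrt(<u_j, u_j>), so |<v, e_j>|^2 = <v, u_j>^2 / <u_j, u_j>.
Coefficients: <v, e_1> = -11/sqrt(9), <v, e_2> = -10/sqrt(585), <v, e_3> = -15/sqrt(585).
Square and sum: Σ |<v, e_j>|^2 = 14.
Compute ||v||^2 = v·v = 18.
Deficit = 18 − 14 = 4 ≥ 0, confirming Bessel's inequality. (The deficit equals ||v − Σ <v,e_j> e_j||^2, the squared distance from v to span{e_j}.)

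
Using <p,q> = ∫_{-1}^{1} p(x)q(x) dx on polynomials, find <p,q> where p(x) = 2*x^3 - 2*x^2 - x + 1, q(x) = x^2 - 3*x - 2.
<p,q> = -28/15

Expand the product: p(x)·q(x) = 2*x^5 - 8*x^4 + x^3 + 8*x^2 - x - 2.
∫_{-1}^{1} of each monomial x^k gives [2/(k+1) if k even, 0 if k odd]. Integrating term-by-term (or equivalently evaluating the antiderivative F(x) = x^6/3 - 8*x^5/5 + x^4/4 + 8*x^3/3 - x^2/2 - 2*x at the endpoints):
  F(1) − F(−1) = -17/20 − (61/60) = -28/15.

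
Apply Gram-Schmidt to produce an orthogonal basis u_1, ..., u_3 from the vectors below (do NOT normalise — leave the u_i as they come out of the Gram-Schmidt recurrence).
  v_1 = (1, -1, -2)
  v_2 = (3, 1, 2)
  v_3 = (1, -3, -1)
Orthogonal basis:
  u_1 = (1, -1, -2)
  u_2 = (10/3, 2/3, 4/3)
  u_3 = (0, -2, 1)

Apply the Gram-Schmidt recurrence
  u_1 = v_1
  u_i = v_i − Σ_{j<i} ((v_i · u_j) / (u_j · u_j)) · u_j.

Step by step this gives:
  u_1 = (1, -1, -2)
  u_2 = (10/3, 2/3, 4/3)
  u_3 = (0, -2, 1)

Orthogonality check:
  u_2 · u_1 = 0 (should be 0)
  u_3 · u_1 = 0 (should be 0)
  u_3 · u_2 = 0 (should be 0)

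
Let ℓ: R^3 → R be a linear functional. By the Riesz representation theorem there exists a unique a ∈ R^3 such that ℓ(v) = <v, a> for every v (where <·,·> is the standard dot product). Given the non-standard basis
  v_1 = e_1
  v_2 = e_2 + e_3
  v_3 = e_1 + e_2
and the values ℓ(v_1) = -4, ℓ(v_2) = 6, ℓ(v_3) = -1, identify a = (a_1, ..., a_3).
a = (-4, 3, 3)

Write a = (a_1, ..., a_3) in the standard basis. For each basis vector v_i, ℓ(v_i) = <v_i, a> is a linear equation in the a_j's. Collect the n equations into a matrix system V a = ℓ, where row i of V is v_i (expressed in the standard basis). Since V is invertible (lower-triangular with 1s on the diagonal, up to permutation), solve by back-substitution:
  V =
[[1, 0, 0],
 [0, 1, 1],
 [1, 1, 0]]
  V a = (-4, 6, -1)
Solving gives a = (-4, 3, 3).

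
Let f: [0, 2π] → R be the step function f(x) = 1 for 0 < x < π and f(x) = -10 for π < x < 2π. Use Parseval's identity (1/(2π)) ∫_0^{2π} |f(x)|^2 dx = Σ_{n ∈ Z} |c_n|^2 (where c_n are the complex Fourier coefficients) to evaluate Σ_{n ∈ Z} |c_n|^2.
Σ |c_n|^2 = 101/2

Parseval equates the L^2 energy of f (normalised by 1/(2π)) with the ℓ^2 sum of its Fourier coefficients: (1/(2π)) ∫_0^{2π} |f|^2 = Σ |c_n|^2.
Compute the left side: (1/(2π)) [∫_0^π 1^2 dx + ∫_π^{2π} (-10)^2 dx] = (1/(2π)) · (1π + 100π) = (1 + 100)/2 = 101/2.
So Σ_{n ∈ Z} |c_n|^2 = 101/2.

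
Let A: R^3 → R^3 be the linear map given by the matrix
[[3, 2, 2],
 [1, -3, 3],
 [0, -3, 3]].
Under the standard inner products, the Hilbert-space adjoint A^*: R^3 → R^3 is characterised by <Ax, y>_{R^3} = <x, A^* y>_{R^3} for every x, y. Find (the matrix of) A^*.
A^* = A^T =
[[3, 1, 0],
 [2, -3, -3],
 [2, 3, 3]]

For real matrices with standard dot products, the defining identity <Ax, y> = <x, A^* y> gives (Ax)^T y = x^T (A^*) y, i.e. x^T A^T y = x^T (A^*) y. Since this holds for all x, y, we must have A^* = A^T. Therefore
A^* =
[[3, 1, 0],
 [2, -3, -3],
 [2, 3, 3]].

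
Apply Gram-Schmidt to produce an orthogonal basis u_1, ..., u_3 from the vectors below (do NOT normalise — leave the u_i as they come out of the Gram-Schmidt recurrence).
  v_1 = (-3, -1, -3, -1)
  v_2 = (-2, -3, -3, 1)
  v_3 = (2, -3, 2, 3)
Orthogonal basis:
  u_1 = (-3, -1, -3, -1)
  u_2 = (11/20, -43/20, -9/20, 37/20)
  u_3 = (-100/171, -91/171, 16/19, -41/171)

Apply the Gram-Schmidt recurrence
  u_1 = v_1
  u_i = v_i − Σ_{j<i} ((v_i · u_j) / (u_j · u_j)) · u_j.

Step by step this gives:
  u_1 = (-3, -1, -3, -1)
  u_2 = (11/20, -43/20, -9/20, 37/20)
  u_3 = (-100/171, -91/171, 16/19, -41/171)

Orthogonality check:
  u_2 · u_1 = 0 (should be 0)
  u_3 · u_1 = 0 (should be 0)
  u_3 · u_2 = 0 (should be 0)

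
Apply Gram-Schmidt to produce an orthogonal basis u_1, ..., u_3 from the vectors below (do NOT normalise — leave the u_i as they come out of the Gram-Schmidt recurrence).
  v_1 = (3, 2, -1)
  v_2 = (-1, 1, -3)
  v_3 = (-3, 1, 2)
Orthogonal basis:
  u_1 = (3, 2, -1)
  u_2 = (-10/7, 5/7, -20/7)
  u_3 = (-7/6, 7/3, 7/6)

Apply the Gram-Schmidt recurrence
  u_1 = v_1
  u_i = v_i − Σ_{j<i} ((v_i · u_j) / (u_j · u_j)) · u_j.

Step by step this gives:
  u_1 = (3, 2, -1)
  u_2 = (-10/7, 5/7, -20/7)
  u_3 = (-7/6, 7/3, 7/6)

Orthogonality check:
  u_2 · u_1 = 0 (should be 0)
  u_3 · u_1 = 0 (should be 0)
  u_3 · u_2 = 0 (should be 0)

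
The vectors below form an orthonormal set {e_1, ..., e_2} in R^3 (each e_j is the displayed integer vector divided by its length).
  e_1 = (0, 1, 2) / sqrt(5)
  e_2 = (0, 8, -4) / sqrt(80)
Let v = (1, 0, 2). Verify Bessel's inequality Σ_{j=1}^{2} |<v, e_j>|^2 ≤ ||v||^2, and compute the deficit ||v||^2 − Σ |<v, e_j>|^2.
Σ |<v, e_j>|^2 = 4; ||v||^2 = 5; deficit = 1

Write each e_j = u_j / sqrt(<u_j, u_j>) where u_j is the displayed integer vector. Then <v, e_j> = <v, u_j> / sqrt(<u_j, u_j>), so |<v, e_j>|^2 = <v, u_j>^2 / <u_j, u_j>.
Coefficients: <v, e_1> = 4/sqrt(5), <v, e_2> = -8/sqrt(80).
Square and sum: Σ |<v, e_j>|^2 = 4.
Compute ||v||^2 = v·v = 5.
Deficit = 5 − 4 = 1 ≥ 0, confirming Bessel's inequality. (The deficit equals ||v − Σ <v,e_j> e_j||^2, the squared distance from v to span{e_j}.)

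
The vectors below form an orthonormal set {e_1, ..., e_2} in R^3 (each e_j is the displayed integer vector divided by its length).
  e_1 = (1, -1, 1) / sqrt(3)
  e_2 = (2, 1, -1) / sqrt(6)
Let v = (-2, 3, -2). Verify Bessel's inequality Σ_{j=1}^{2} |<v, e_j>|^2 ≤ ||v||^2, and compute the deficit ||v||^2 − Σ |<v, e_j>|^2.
Σ |<v, e_j>|^2 = 33/2; ||v||^2 = 17; deficit = 1/2

Write each e_j = u_j / sqrt(<u_j, u_j>) where u_j is the displayed integer vector. Then <v, e_j> = <v, u_j> / sqrt(<u_j, u_j>), so |<v, e_j>|^2 = <v, u_j>^2 / <u_j, u_j>.
Coefficients: <v, e_1> = -7/sqrt(3), <v, e_2> = 1/sqrt(6).
Square and sum: Σ |<v, e_j>|^2 = 33/2.
Compute ||v||^2 = v·v = 17.
Deficit = 17 − 33/2 = 1/2 ≥ 0, confirming Bessel's inequality. (The deficit equals ||v − Σ <v,e_j> e_j||^2, the squared distance from v to span{e_j}.)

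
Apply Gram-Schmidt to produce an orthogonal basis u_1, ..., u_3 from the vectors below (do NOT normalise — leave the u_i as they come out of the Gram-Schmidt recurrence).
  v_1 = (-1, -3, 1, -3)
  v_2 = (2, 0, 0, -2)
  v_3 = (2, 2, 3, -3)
Orthogonal basis:
  u_1 = (-1, -3, 1, -3)
  u_2 = (11/5, 3/5, -1/5, -7/5)
  u_3 = (-11/18, 11/6, 55/18, -11/18)

Apply the Gram-Schmidt recurrence
  u_1 = v_1
  u_i = v_i − Σ_{j<i} ((v_i · u_j) / (u_j · u_j)) · u_j.

Step by step this gives:
  u_1 = (-1, -3, 1, -3)
  u_2 = (11/5, 3/5, -1/5, -7/5)
  u_3 = (-11/18, 11/6, 55/18, -11/18)

Orthogonality check:
  u_2 · u_1 = 0 (should be 0)
  u_3 · u_1 = 0 (should be 0)
  u_3 · u_2 = 0 (should be 0)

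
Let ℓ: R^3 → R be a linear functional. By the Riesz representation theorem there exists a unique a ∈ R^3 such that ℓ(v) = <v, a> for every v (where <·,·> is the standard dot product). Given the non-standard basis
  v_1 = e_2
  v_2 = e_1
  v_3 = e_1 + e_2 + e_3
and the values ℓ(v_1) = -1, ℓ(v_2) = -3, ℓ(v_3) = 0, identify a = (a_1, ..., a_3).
a = (-3, -1, 4)

Write a = (a_1, ..., a_3) in the standard basis. For each basis vector v_i, ℓ(v_i) = <v_i, a> is a linear equation in the a_j's. Collect the n equations into a matrix system V a = ℓ, where row i of V is v_i (expressed in the standard basis). Since V is invertible (lower-triangular with 1s on the diagonal, up to permutation), solve by back-substitution:
  V =
[[0, 1, 0],
 [1, 0, 0],
 [1, 1, 1]]
  V a = (-1, -3, 0)
Solving gives a = (-3, -1, 4).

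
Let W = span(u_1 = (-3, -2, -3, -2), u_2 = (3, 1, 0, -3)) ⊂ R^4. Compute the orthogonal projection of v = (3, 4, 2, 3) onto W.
proj_W(v) = (210/67, 1021/469, 1593/469, 1185/469)

Set up U = [u_1 | ... | u_2] ∈ R^(4×2). The projector onto W = col(U) is P = U (U^T U)^(-1) U^T.
Compute U^T U =
  [26, -5]
  [-5, 19],
and U^T v = (-29, 4).
Solve U^T U · c = U^T v for the coefficients: c = (-531/469, -41/469). The projection is proj_W(v) = U c.
Check: (v - proj_W(v)) · u_1 = 0  (should be 0).
Check: (v - proj_W(v)) · u_2 = 0  (should be 0).
Result: proj_W(v) = (210/67, 1021/469, 1593/469, 1185/469).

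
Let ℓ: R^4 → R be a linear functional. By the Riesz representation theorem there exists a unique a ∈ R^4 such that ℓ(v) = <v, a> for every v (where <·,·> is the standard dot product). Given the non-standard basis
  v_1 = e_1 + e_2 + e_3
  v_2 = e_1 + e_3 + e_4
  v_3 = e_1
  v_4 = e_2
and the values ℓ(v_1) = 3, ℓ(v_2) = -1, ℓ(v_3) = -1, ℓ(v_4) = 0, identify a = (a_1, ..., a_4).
a = (-1, 0, 4, -4)

Write a = (a_1, ..., a_4) in the standard basis. For each basis vector v_i, ℓ(v_i) = <v_i, a> is a linear equation in the a_j's. Collect the n equations into a matrix system V a = ℓ, where row i of V is v_i (expressed in the standard basis). Since V is invertible (lower-triangular with 1s on the diagonal, up to permutation), solve by back-substitution:
  V =
[[1, 1, 1, 0],
 [1, 0, 1, 1],
 [1, 0, 0, 0],
 [0, 1, 0, 0]]
  V a = (3, -1, -1, 0)
Solving gives a = (-1, 0, 4, -4).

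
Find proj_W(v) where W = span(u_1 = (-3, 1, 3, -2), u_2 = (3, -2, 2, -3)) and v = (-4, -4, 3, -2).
proj_W(v) = (-375/199, 212/597, 1940/597, -1565/597)

Set up U = [u_1 | ... | u_2] ∈ R^(4×2). The projector onto W = col(U) is P = U (U^T U)^(-1) U^T.
Compute U^T U =
  [23, 1]
  [1, 26],
and U^T v = (21, 8).
Solve U^T U · c = U^T v for the coefficients: c = (538/597, 163/597). The projection is proj_W(v) = U c.
Check: (v - proj_W(v)) · u_1 = 0  (should be 0).
Check: (v - proj_W(v)) · u_2 = 0  (should be 0).
Result: proj_W(v) = (-375/199, 212/597, 1940/597, -1565/597).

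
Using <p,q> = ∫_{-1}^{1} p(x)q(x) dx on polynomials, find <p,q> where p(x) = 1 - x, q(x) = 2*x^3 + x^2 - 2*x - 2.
<p,q> = -14/5

Expand the product: p(x)·q(x) = -2*x^4 + x^3 + 3*x^2 - 2.
∫_{-1}^{1} of each monomial x^k gives [2/(k+1) if k even, 0 if k odd]. Integrating term-by-term (or equivalently evaluating the antiderivative F(x) = -2*x^5/5 + x^4/4 + x^3 - 2*x at the endpoints):
  F(1) − F(−1) = -23/20 − (33/20) = -14/5.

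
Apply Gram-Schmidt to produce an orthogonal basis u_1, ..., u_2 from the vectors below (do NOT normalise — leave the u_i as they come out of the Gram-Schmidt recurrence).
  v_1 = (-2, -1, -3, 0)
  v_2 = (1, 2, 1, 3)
Orthogonal basis:
  u_1 = (-2, -1, -3, 0)
  u_2 = (0, 3/2, -1/2, 3)

Apply the Gram-Schmidt recurrence
  u_1 = v_1
  u_i = v_i − Σ_{j<i} ((v_i · u_j) / (u_j · u_j)) · u_j.

Step by step this gives:
  u_1 = (-2, -1, -3, 0)
  u_2 = (0, 3/2, -1/2, 3)

Orthogonality check:
  u_2 · u_1 = 0 (should be 0)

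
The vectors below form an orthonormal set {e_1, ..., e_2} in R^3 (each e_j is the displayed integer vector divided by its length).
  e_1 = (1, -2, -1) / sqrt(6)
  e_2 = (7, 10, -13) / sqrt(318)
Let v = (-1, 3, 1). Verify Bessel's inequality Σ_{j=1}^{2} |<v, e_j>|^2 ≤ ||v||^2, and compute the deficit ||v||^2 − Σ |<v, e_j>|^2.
Σ |<v, e_j>|^2 = 582/53; ||v||^2 = 11; deficit = 1/53

Write each e_j = u_j / sqrt(<u_j, u_j>) where u_j is the displayed integer vector. Then <v, e_j> = <v, u_j> / sqrt(<u_j, u_j>), so |<v, e_j>|^2 = <v, u_j>^2 / <u_j, u_j>.
Coefficients: <v, e_1> = -8/sqrt(6), <v, e_2> = 10/sqrt(318).
Square and sum: Σ |<v, e_j>|^2 = 582/53.
Compute ||v||^2 = v·v = 11.
Deficit = 11 − 582/53 = 1/53 ≥ 0, confirming Bessel's inequality. (The deficit equals ||v − Σ <v,e_j> e_j||^2, the squared distance from v to span{e_j}.)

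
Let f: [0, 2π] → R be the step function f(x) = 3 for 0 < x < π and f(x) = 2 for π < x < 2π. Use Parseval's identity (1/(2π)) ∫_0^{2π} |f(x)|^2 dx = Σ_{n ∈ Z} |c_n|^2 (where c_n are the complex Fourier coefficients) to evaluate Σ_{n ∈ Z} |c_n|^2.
Σ |c_n|^2 = 13/2

Parseval equates the L^2 energy of f (normalised by 1/(2π)) with the ℓ^2 sum of its Fourier coefficients: (1/(2π)) ∫_0^{2π} |f|^2 = Σ |c_n|^2.
Compute the left side: (1/(2π)) [∫_0^π 3^2 dx + ∫_π^{2π} 2^2 dx] = (1/(2π)) · (9π + 4π) = (9 + 4)/2 = 13/2.
So Σ_{n ∈ Z} |c_n|^2 = 13/2.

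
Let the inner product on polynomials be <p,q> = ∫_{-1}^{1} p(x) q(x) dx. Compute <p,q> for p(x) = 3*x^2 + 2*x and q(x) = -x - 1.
<p,q> = -10/3

Expand the product: p(x)·q(x) = -3*x^3 - 5*x^2 - 2*x.
∫_{-1}^{1} of each monomial x^k gives [2/(k+1) if k even, 0 if k odd]. Integrating term-by-term (or equivalently evaluating the antiderivative F(x) = -3*x^4/4 - 5*x^3/3 - x^2 at the endpoints):
  F(1) − F(−1) = -41/12 − (-1/12) = -10/3.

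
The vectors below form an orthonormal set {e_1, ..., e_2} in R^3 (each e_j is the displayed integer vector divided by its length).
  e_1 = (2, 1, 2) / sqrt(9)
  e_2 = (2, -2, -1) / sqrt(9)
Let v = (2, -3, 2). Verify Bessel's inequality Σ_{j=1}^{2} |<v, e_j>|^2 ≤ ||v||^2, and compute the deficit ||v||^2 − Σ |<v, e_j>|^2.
Σ |<v, e_j>|^2 = 89/9; ||v||^2 = 17; deficit = 64/9

Write each e_j = u_j / sqrt(<u_j, u_j>) where u_j is the displayed integer vector. Then <v, e_j> = <v, u_j> / sqrt(<u_j, u_j>), so |<v, e_j>|^2 = <v, u_j>^2 / <u_j, u_j>.
Coefficients: <v, e_1> = 5/sqrt(9), <v, e_2> = 8/sqrt(9).
Square and sum: Σ |<v, e_j>|^2 = 89/9.
Compute ||v||^2 = v·v = 17.
Deficit = 17 − 89/9 = 64/9 ≥ 0, confirming Bessel's inequality. (The deficit equals ||v − Σ <v,e_j> e_j||^2, the squared distance from v to span{e_j}.)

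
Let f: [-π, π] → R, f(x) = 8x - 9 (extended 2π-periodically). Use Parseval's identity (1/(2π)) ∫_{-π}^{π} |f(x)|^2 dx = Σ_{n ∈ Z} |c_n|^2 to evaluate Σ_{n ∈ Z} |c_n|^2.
Σ |c_n|^2 = 64π^2/3 + 81

Expand and integrate term by term over [-π, π]:
  ∫ (8x)^2 dx = 64·(2π^3/3); ∫ 2·8·(-9)·x dx = 0 (odd integrand); ∫ (-9)^2 dx = 81·2π.
So (1/(2π)) ∫_{-π}^{π} (8x - 9)^2 dx = 64π^2/3 + 81 = 64π^2/3 + 81.
Parseval ⇒ Σ |c_n|^2 = 64π^2/3 + 81.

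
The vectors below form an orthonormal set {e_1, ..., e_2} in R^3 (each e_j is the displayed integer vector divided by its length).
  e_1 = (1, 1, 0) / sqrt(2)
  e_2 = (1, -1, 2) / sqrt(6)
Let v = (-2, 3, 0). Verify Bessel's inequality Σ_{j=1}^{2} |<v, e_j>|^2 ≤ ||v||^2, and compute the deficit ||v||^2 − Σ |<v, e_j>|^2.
Σ |<v, e_j>|^2 = 14/3; ||v||^2 = 13; deficit = 25/3

Write each e_j = u_j / sqrt(<u_j, u_j>) where u_j is the displayed integer vector. Then <v, e_j> = <v, u_j> / sqrt(<u_j, u_j>), so |<v, e_j>|^2 = <v, u_j>^2 / <u_j, u_j>.
Coefficients: <v, e_1> = 1/sqrt(2), <v, e_2> = -5/sqrt(6).
Square and sum: Σ |<v, e_j>|^2 = 14/3.
Compute ||v||^2 = v·v = 13.
Deficit = 13 − 14/3 = 25/3 ≥ 0, confirming Bessel's inequality. (The deficit equals ||v − Σ <v,e_j> e_j||^2, the squared distance from v to span{e_j}.)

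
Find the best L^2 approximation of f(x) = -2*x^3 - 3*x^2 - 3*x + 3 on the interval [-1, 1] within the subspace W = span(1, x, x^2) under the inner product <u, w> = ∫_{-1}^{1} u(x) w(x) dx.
g(x) = -3*x^2 - 21*x/5 + 3

The best approximation g ∈ W is the orthogonal projection of f onto W. Writing g = a_0 + a_1 x + a_2 x^2, the coefficients solve the normal equations G · a = b where
  G_{ij} = <φ_i, φ_j> and b_i = <f, φ_i>, with φ_0 = 1, φ_1 = x, φ_2 = x^2.
G =
  [2, 0, 2/3]
  [0, 2/3, 0]
  [2/3, 0, 2/5],
b = (4, -14/5, 4/5).
Solving gives a_0 = 3, a_1 = -21/5, a_2 = -3, so
  g(x) = -3*x^2 - 21*x/5 + 3.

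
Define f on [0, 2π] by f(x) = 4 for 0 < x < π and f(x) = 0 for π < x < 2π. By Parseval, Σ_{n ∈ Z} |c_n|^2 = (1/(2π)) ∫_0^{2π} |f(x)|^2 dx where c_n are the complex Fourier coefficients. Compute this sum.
Σ |c_n|^2 = 8

Parseval equates the L^2 energy of f (normalised by 1/(2π)) with the ℓ^2 sum of its Fourier coefficients: (1/(2π)) ∫_0^{2π} |f|^2 = Σ |c_n|^2.
Compute the left side: (1/(2π)) [∫_0^π 4^2 dx + ∫_π^{2π} 0^2 dx] = (1/(2π)) · (16π + 0π) = (16 + 0)/2 = 8.
So Σ_{n ∈ Z} |c_n|^2 = 8.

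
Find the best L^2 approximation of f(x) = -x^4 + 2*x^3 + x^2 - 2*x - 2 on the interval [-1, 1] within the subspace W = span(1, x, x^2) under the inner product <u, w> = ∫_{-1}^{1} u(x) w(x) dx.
g(x) = x^2/7 - 4*x/5 - 67/35

The best approximation g ∈ W is the orthogonal projection of f onto W. Writing g = a_0 + a_1 x + a_2 x^2, the coefficients solve the normal equations G · a = b where
  G_{ij} = <φ_i, φ_j> and b_i = <f, φ_i>, with φ_0 = 1, φ_1 = x, φ_2 = x^2.
G =
  [2, 0, 2/3]
  [0, 2/3, 0]
  [2/3, 0, 2/5],
b = (-56/15, -8/15, -128/105).
Solving gives a_0 = -67/35, a_1 = -4/5, a_2 = 1/7, so
  g(x) = x^2/7 - 4*x/5 - 67/35.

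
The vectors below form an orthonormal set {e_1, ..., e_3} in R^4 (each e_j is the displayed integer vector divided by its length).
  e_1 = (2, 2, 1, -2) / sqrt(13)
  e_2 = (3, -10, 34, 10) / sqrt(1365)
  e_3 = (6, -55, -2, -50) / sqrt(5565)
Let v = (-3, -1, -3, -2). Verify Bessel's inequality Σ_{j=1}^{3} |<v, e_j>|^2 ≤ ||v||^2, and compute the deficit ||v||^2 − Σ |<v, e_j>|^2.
Σ |<v, e_j>|^2 = 963/53; ||v||^2 = 23; deficit = 256/53

Write each e_j = u_j / sqrt(<u_j, u_j>) where u_j is the displayed integer vector. Then <v, e_j> = <v, u_j> / sqrt(<u_j, u_j>), so |<v, e_j>|^2 = <v, u_j>^2 / <u_j, u_j>.
Coefficients: <v, e_1> = -7/sqrt(13), <v, e_2> = -121/sqrt(1365), <v, e_3> = 143/sqrt(5565).
Square and sum: Σ |<v, e_j>|^2 = 963/53.
Compute ||v||^2 = v·v = 23.
Deficit = 23 − 963/53 = 256/53 ≥ 0, confirming Bessel's inequality. (The deficit equals ||v − Σ <v,e_j> e_j||^2, the squared distance from v to span{e_j}.)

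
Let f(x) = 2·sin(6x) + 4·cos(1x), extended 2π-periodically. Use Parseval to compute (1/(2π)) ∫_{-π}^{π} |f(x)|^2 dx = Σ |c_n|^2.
Σ |c_n|^2 = 10

Expand |f|^2 and use orthogonality of {sin(nx), cos(mx)} on [-π, π]:
  ∫_{-π}^{π} sin(nx)^2 dx = π, ∫ cos(mx)^2 dx = π, and cross terms integrate to 0.
So ∫_{-π}^{π} f(x)^2 dx = 2^2 · π + 4^2 · π = (4 + 16)π.
Divide by 2π: (4 + 16)/2 = 10.
By Parseval, this equals Σ |c_n|^2.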